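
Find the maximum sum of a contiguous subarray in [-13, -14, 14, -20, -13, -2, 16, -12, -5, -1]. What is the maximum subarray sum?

Using Kadane's algorithm on [-13, -14, 14, -20, -13, -2, 16, -12, -5, -1]:

Scanning through the array:
Position 1 (value -14): max_ending_here = -14, max_so_far = -13
Position 2 (value 14): max_ending_here = 14, max_so_far = 14
Position 3 (value -20): max_ending_here = -6, max_so_far = 14
Position 4 (value -13): max_ending_here = -13, max_so_far = 14
Position 5 (value -2): max_ending_here = -2, max_so_far = 14
Position 6 (value 16): max_ending_here = 16, max_so_far = 16
Position 7 (value -12): max_ending_here = 4, max_so_far = 16
Position 8 (value -5): max_ending_here = -1, max_so_far = 16
Position 9 (value -1): max_ending_here = -1, max_so_far = 16

Maximum subarray: [16]
Maximum sum: 16

The maximum subarray is [16] with sum 16. This subarray runs from index 6 to index 6.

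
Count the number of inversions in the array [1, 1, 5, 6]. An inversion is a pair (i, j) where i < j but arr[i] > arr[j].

Finding inversions in [1, 1, 5, 6]:


Total inversions: 0

The array has 0 inversions. It is already sorted.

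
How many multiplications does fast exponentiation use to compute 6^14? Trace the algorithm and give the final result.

Computing 6^14 by squaring (build up from 6^1; each line after the first costs one multiplication):

6^1 = 6
6^2 = (6^1)^2 = 6^2 = 36
6^3 = 6 * 6^2 = 6 * 36 = 216
6^6 = (6^3)^2 = 216^2 = 46656
6^7 = 6 * 6^6 = 6 * 46656 = 279936
6^14 = (6^7)^2 = 279936^2 = 78364164096

Result: 78364164096
Multiplications needed: 5 (5 lines after 6^1)

6^14 = 78364164096. Using exponentiation by squaring, this requires 5 multiplications. The key idea: if the exponent is even, square the half-power; if odd, multiply by the base once.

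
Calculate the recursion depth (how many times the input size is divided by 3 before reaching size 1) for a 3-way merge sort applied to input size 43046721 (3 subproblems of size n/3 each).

For divide and conquer with division factor 3:

Problem sizes at each level:
Level 0: 43046721
Level 1: 14348907
Level 2: 4782969
Level 3: 1594323
Level 4: 531441
Level 5: 177147
Level 6: 59049
Level 7: 19683
Level 8: 6561
Level 9: 2187
Level 10: 729
Level 11: 243
Level 12: 81
Level 13: 27
Level 14: 9
Level 15: 3
Level 16: 1

The root is level 0 and the size-1 base case is level 16 (the tree spans levels 0 through 16, i.e. 17 levels counting the root), so the depth is the number of divisions: log_3(43046721) = 16

The recursion tree depth is log_3(43046721) = 16. At each level, the problem size is divided by 3, so it takes 16 divisions to reduce to a base case of size 1. The algorithm makes 3 recursive calls at each level.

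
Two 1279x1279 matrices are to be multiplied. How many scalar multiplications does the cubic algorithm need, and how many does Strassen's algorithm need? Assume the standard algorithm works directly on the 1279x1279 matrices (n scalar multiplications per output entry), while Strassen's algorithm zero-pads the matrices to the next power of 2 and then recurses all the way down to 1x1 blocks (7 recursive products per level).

Matrix multiplication for 1279x1279 matrices:

Strassen's algorithm requires power-of-2 dimensions. Pad 1279x1279 to 2048x2048 (next power of 2).

Standard algorithm: 1279^3 = 2092240639 multiplications
Strassen's algorithm: 7^(log2(2048)) = 7^11 = 1977326743 multiplications
Savings: 2092240639 - 1977326743 = 114913896 multiplications

Standard: 2092240639 multiplications (1279^3). Strassen: 1977326743 multiplications (7^11, after padding to 2048x2048). Strassen reduces 8 recursive multiplications to 7 at each level.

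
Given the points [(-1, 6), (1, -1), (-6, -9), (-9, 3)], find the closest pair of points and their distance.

Computing all pairwise distances among 4 points:

d((-1, 6), (1, -1)) = 7.2801 <-- minimum
d((-1, 6), (-6, -9)) = 15.8114
d((-1, 6), (-9, 3)) = 8.544
d((1, -1), (-6, -9)) = 10.6301
d((1, -1), (-9, 3)) = 10.7703
d((-6, -9), (-9, 3)) = 12.3693

Closest pair: (-1, 6) and (1, -1) with distance 7.2801

The closest pair is (-1, 6) and (1, -1) with Euclidean distance 7.2801. For 4 points, brute-force pairwise comparison is shown above. For large n, the divide-and-conquer algorithm (sort by x, recurse on halves, check the dividing strip) achieves O(n log n).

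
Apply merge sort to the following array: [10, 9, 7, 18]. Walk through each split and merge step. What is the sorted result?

Merge sort trace:

Split: [10, 9, 7, 18] -> [10, 9] and [7, 18]
  Split: [10, 9] -> [10] and [9]
  Merge: [10] + [9] -> [9, 10]
  Split: [7, 18] -> [7] and [18]
  Merge: [7] + [18] -> [7, 18]
Merge: [9, 10] + [7, 18] -> [7, 9, 10, 18]

Final sorted array: [7, 9, 10, 18]

The merge sort proceeds by recursively splitting the array and merging sorted halves.
After all merges, the sorted array is [7, 9, 10, 18].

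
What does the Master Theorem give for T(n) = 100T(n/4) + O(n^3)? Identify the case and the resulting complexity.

Master Theorem for T(n) = 100T(n/4) + O(n^3):

a = 100, b = 4, c = 3
log_b(a) = log_4(100) = 3.3219

Case 1: c = 3 < log_4(100) = 3.3219
T(n) = O(n^(log_4 100))

For T(n) = 100T(n/4) + O(n^3): log_4(100) = 3.3219. This is Case 1 of the Master Theorem (c < log_b(a), work dominated by leaves), giving O(n^(log_4 100)).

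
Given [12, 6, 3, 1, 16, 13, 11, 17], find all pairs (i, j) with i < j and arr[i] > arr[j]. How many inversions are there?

Finding inversions in [12, 6, 3, 1, 16, 13, 11, 17]:

(0, 1): arr[0]=12 > arr[1]=6
(0, 2): arr[0]=12 > arr[2]=3
(0, 3): arr[0]=12 > arr[3]=1
(0, 6): arr[0]=12 > arr[6]=11
(1, 2): arr[1]=6 > arr[2]=3
(1, 3): arr[1]=6 > arr[3]=1
(2, 3): arr[2]=3 > arr[3]=1
(4, 5): arr[4]=16 > arr[5]=13
(4, 6): arr[4]=16 > arr[6]=11
(5, 6): arr[5]=13 > arr[6]=11

Total inversions: 10

The array has 10 inversion(s): (0,1), (0,2), (0,3), (0,6), (1,2), (1,3), (2,3), (4,5), (4,6), (5,6). Each pair (i,j) satisfies i < j and arr[i] > arr[j].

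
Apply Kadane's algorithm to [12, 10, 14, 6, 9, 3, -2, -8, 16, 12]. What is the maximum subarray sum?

Using Kadane's algorithm on [12, 10, 14, 6, 9, 3, -2, -8, 16, 12]:

Scanning through the array:
Position 1 (value 10): max_ending_here = 22, max_so_far = 22
Position 2 (value 14): max_ending_here = 36, max_so_far = 36
Position 3 (value 6): max_ending_here = 42, max_so_far = 42
Position 4 (value 9): max_ending_here = 51, max_so_far = 51
Position 5 (value 3): max_ending_here = 54, max_so_far = 54
Position 6 (value -2): max_ending_here = 52, max_so_far = 54
Position 7 (value -8): max_ending_here = 44, max_so_far = 54
Position 8 (value 16): max_ending_here = 60, max_so_far = 60
Position 9 (value 12): max_ending_here = 72, max_so_far = 72

Maximum subarray: [12, 10, 14, 6, 9, 3, -2, -8, 16, 12]
Maximum sum: 72

The maximum subarray is [12, 10, 14, 6, 9, 3, -2, -8, 16, 12] with sum 72. This subarray runs from index 0 to index 9.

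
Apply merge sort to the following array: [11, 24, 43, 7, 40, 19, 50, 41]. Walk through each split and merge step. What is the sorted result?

Merge sort trace:

Split: [11, 24, 43, 7, 40, 19, 50, 41] -> [11, 24, 43, 7] and [40, 19, 50, 41]
  Split: [11, 24, 43, 7] -> [11, 24] and [43, 7]
    Split: [11, 24] -> [11] and [24]
    Merge: [11] + [24] -> [11, 24]
    Split: [43, 7] -> [43] and [7]
    Merge: [43] + [7] -> [7, 43]
  Merge: [11, 24] + [7, 43] -> [7, 11, 24, 43]
  Split: [40, 19, 50, 41] -> [40, 19] and [50, 41]
    Split: [40, 19] -> [40] and [19]
    Merge: [40] + [19] -> [19, 40]
    Split: [50, 41] -> [50] and [41]
    Merge: [50] + [41] -> [41, 50]
  Merge: [19, 40] + [41, 50] -> [19, 40, 41, 50]
Merge: [7, 11, 24, 43] + [19, 40, 41, 50] -> [7, 11, 19, 24, 40, 41, 43, 50]

Final sorted array: [7, 11, 19, 24, 40, 41, 43, 50]

The merge sort proceeds by recursively splitting the array and merging sorted halves.
After all merges, the sorted array is [7, 11, 19, 24, 40, 41, 43, 50].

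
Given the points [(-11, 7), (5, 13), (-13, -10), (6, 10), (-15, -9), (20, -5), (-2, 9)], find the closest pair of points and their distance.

Computing all pairwise distances among 7 points:

d((-11, 7), (5, 13)) = 17.088
d((-11, 7), (-13, -10)) = 17.1172
d((-11, 7), (6, 10)) = 17.2627
d((-11, 7), (-15, -9)) = 16.4924
d((-11, 7), (20, -5)) = 33.2415
d((-11, 7), (-2, 9)) = 9.2195
d((5, 13), (-13, -10)) = 29.2062
d((5, 13), (6, 10)) = 3.1623
d((5, 13), (-15, -9)) = 29.7321
d((5, 13), (20, -5)) = 23.4307
d((5, 13), (-2, 9)) = 8.0623
d((-13, -10), (6, 10)) = 27.5862
d((-13, -10), (-15, -9)) = 2.2361 <-- minimum
d((-13, -10), (20, -5)) = 33.3766
d((-13, -10), (-2, 9)) = 21.9545
d((6, 10), (-15, -9)) = 28.3196
d((6, 10), (20, -5)) = 20.5183
d((6, 10), (-2, 9)) = 8.0623
d((-15, -9), (20, -5)) = 35.2278
d((-15, -9), (-2, 9)) = 22.2036
d((20, -5), (-2, 9)) = 26.0768

Closest pair: (-13, -10) and (-15, -9) with distance 2.2361

The closest pair is (-13, -10) and (-15, -9) with Euclidean distance 2.2361. For 7 points, brute-force pairwise comparison is shown above. For large n, the divide-and-conquer algorithm (sort by x, recurse on halves, check the dividing strip) achieves O(n log n).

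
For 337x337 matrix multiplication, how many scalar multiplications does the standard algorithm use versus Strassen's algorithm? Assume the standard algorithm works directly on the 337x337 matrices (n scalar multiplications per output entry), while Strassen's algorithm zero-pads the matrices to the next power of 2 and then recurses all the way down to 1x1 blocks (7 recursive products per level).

Matrix multiplication for 337x337 matrices:

Strassen's algorithm requires power-of-2 dimensions. Pad 337x337 to 512x512 (next power of 2).

Standard algorithm: 337^3 = 38272753 multiplications
Strassen's algorithm: 7^(log2(512)) = 7^9 = 40353607 multiplications
Difference: 38272753 - 40353607 = -2080854 (Strassen uses MORE here due to padding overhead — for small or just-over-power-of-2 n, padding can outweigh the per-level savings)

Standard: 38272753 multiplications (337^3). Strassen: 40353607 multiplications (7^9, after padding to 512x512). Strassen reduces 8 recursive multiplications to 7 at each level.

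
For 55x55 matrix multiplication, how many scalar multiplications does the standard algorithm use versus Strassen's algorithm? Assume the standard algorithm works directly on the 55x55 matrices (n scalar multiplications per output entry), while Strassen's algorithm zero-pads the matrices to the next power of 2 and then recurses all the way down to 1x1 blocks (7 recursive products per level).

Matrix multiplication for 55x55 matrices:

Strassen's algorithm requires power-of-2 dimensions. Pad 55x55 to 64x64 (next power of 2).

Standard algorithm: 55^3 = 166375 multiplications
Strassen's algorithm: 7^(log2(64)) = 7^6 = 117649 multiplications
Savings: 166375 - 117649 = 48726 multiplications

Standard: 166375 multiplications (55^3). Strassen: 117649 multiplications (7^6, after padding to 64x64). Strassen reduces 8 recursive multiplications to 7 at each level.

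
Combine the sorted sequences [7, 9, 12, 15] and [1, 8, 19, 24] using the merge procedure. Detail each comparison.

Merging process:

Compare 7 vs 1: take 1 from right. Merged: [1]
Compare 7 vs 8: take 7 from left. Merged: [1, 7]
Compare 9 vs 8: take 8 from right. Merged: [1, 7, 8]
Compare 9 vs 19: take 9 from left. Merged: [1, 7, 8, 9]
Compare 12 vs 19: take 12 from left. Merged: [1, 7, 8, 9, 12]
Compare 15 vs 19: take 15 from left. Merged: [1, 7, 8, 9, 12, 15]
Append remaining from right: [19, 24]. Merged: [1, 7, 8, 9, 12, 15, 19, 24]

Final merged array: [1, 7, 8, 9, 12, 15, 19, 24]
Total comparisons: 6

The merged array is [1, 7, 8, 9, 12, 15, 19, 24], requiring 6 comparisons. The merge step runs in O(n) time where n is the total number of elements.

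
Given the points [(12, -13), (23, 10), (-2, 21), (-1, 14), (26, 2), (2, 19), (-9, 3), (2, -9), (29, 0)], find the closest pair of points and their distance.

Computing all pairwise distances among 9 points:

d((12, -13), (23, 10)) = 25.4951
d((12, -13), (-2, 21)) = 36.7696
d((12, -13), (-1, 14)) = 29.9666
d((12, -13), (26, 2)) = 20.5183
d((12, -13), (2, 19)) = 33.5261
d((12, -13), (-9, 3)) = 26.4008
d((12, -13), (2, -9)) = 10.7703
d((12, -13), (29, 0)) = 21.4009
d((23, 10), (-2, 21)) = 27.313
d((23, 10), (-1, 14)) = 24.3311
d((23, 10), (26, 2)) = 8.544
d((23, 10), (2, 19)) = 22.8473
d((23, 10), (-9, 3)) = 32.7567
d((23, 10), (2, -9)) = 28.3196
d((23, 10), (29, 0)) = 11.6619
d((-2, 21), (-1, 14)) = 7.0711
d((-2, 21), (26, 2)) = 33.8378
d((-2, 21), (2, 19)) = 4.4721
d((-2, 21), (-9, 3)) = 19.3132
d((-2, 21), (2, -9)) = 30.2655
d((-2, 21), (29, 0)) = 37.4433
d((-1, 14), (26, 2)) = 29.5466
d((-1, 14), (2, 19)) = 5.831
d((-1, 14), (-9, 3)) = 13.6015
d((-1, 14), (2, -9)) = 23.1948
d((-1, 14), (29, 0)) = 33.1059
d((26, 2), (2, 19)) = 29.4109
d((26, 2), (-9, 3)) = 35.0143
d((26, 2), (2, -9)) = 26.4008
d((26, 2), (29, 0)) = 3.6056 <-- minimum
d((2, 19), (-9, 3)) = 19.4165
d((2, 19), (2, -9)) = 28.0
d((2, 19), (29, 0)) = 33.0151
d((-9, 3), (2, -9)) = 16.2788
d((-9, 3), (29, 0)) = 38.1182
d((2, -9), (29, 0)) = 28.4605

Closest pair: (26, 2) and (29, 0) with distance 3.6056

The closest pair is (26, 2) and (29, 0) with Euclidean distance 3.6056. For 9 points, brute-force pairwise comparison is shown above. For large n, the divide-and-conquer algorithm (sort by x, recurse on halves, check the dividing strip) achieves O(n log n).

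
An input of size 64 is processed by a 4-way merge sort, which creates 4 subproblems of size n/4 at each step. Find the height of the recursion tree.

For divide and conquer with division factor 4:

Problem sizes at each level:
Level 0: 64
Level 1: 16
Level 2: 4
Level 3: 1

The root is level 0 and the size-1 base case is level 3 (the tree spans levels 0 through 3, i.e. 4 levels counting the root), so the depth is the number of divisions: log_4(64) = 3

The recursion tree depth is log_4(64) = 3. At each level, the problem size is divided by 4, so it takes 3 divisions to reduce to a base case of size 1. The algorithm makes 4 recursive calls at each level.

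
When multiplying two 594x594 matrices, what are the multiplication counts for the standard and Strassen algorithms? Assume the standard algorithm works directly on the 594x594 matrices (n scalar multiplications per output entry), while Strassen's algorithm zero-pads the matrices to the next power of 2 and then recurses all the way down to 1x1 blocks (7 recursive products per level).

Matrix multiplication for 594x594 matrices:

Strassen's algorithm requires power-of-2 dimensions. Pad 594x594 to 1024x1024 (next power of 2).

Standard algorithm: 594^3 = 209584584 multiplications
Strassen's algorithm: 7^(log2(1024)) = 7^10 = 282475249 multiplications
Difference: 209584584 - 282475249 = -72890665 (Strassen uses MORE here due to padding overhead — for small or just-over-power-of-2 n, padding can outweigh the per-level savings)

Standard: 209584584 multiplications (594^3). Strassen: 282475249 multiplications (7^10, after padding to 1024x1024). Strassen reduces 8 recursive multiplications to 7 at each level.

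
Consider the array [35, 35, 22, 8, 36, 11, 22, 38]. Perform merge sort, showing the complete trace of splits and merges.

Merge sort trace:

Split: [35, 35, 22, 8, 36, 11, 22, 38] -> [35, 35, 22, 8] and [36, 11, 22, 38]
  Split: [35, 35, 22, 8] -> [35, 35] and [22, 8]
    Split: [35, 35] -> [35] and [35]
    Merge: [35] + [35] -> [35, 35]
    Split: [22, 8] -> [22] and [8]
    Merge: [22] + [8] -> [8, 22]
  Merge: [35, 35] + [8, 22] -> [8, 22, 35, 35]
  Split: [36, 11, 22, 38] -> [36, 11] and [22, 38]
    Split: [36, 11] -> [36] and [11]
    Merge: [36] + [11] -> [11, 36]
    Split: [22, 38] -> [22] and [38]
    Merge: [22] + [38] -> [22, 38]
  Merge: [11, 36] + [22, 38] -> [11, 22, 36, 38]
Merge: [8, 22, 35, 35] + [11, 22, 36, 38] -> [8, 11, 22, 22, 35, 35, 36, 38]

Final sorted array: [8, 11, 22, 22, 35, 35, 36, 38]

The merge sort proceeds by recursively splitting the array and merging sorted halves.
After all merges, the sorted array is [8, 11, 22, 22, 35, 35, 36, 38].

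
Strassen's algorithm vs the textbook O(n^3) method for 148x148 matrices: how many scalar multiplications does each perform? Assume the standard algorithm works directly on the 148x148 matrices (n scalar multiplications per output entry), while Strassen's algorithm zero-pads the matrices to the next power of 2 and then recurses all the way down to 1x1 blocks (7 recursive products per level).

Matrix multiplication for 148x148 matrices:

Strassen's algorithm requires power-of-2 dimensions. Pad 148x148 to 256x256 (next power of 2).

Standard algorithm: 148^3 = 3241792 multiplications
Strassen's algorithm: 7^(log2(256)) = 7^8 = 5764801 multiplications
Difference: 3241792 - 5764801 = -2523009 (Strassen uses MORE here due to padding overhead — for small or just-over-power-of-2 n, padding can outweigh the per-level savings)

Standard: 3241792 multiplications (148^3). Strassen: 5764801 multiplications (7^8, after padding to 256x256). Strassen reduces 8 recursive multiplications to 7 at each level.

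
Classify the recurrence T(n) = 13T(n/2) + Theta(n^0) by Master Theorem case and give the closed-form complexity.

Master Theorem for T(n) = 13T(n/2) + O(n^0):

a = 13, b = 2, c = 0
log_b(a) = log_2(13) = 3.7004

Case 1: c = 0 < log_2(13) = 3.7004
T(n) = O(n^(log_2 13))

For T(n) = 13T(n/2) + O(n^0): log_2(13) = 3.7004. This is Case 1 of the Master Theorem (c < log_b(a), work dominated by leaves), giving O(n^(log_2 13)).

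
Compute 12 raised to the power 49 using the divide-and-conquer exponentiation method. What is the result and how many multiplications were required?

Computing 12^49 by squaring (build up from 12^1; each line after the first costs one multiplication):

12^1 = 12
12^2 = (12^1)^2 = 12^2 = 144
12^3 = 12 * 12^2 = 12 * 144 = 1728
12^6 = (12^3)^2 = 1728^2 = 2985984
12^12 = (12^6)^2 = 2985984^2 = 8916100448256
12^24 = (12^12)^2 = 8916100448256^2 = 79496847203390844133441536
12^48 = (12^24)^2 = 79496847203390844133441536^2 = 6319748715279270675921934218987893281199411530039296
12^49 = 12 * 12^48 = 12 * 6319748715279270675921934218987893281199411530039296 = 75836984583351248111063210627854719374392938360471552

Result: 75836984583351248111063210627854719374392938360471552
Multiplications needed: 7 (7 lines after 12^1)

12^49 = 75836984583351248111063210627854719374392938360471552. Using exponentiation by squaring, this requires 7 multiplications. The key idea: if the exponent is even, square the half-power; if odd, multiply by the base once.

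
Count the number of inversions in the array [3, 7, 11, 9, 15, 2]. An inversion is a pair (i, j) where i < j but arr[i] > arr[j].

Finding inversions in [3, 7, 11, 9, 15, 2]:

(0, 5): arr[0]=3 > arr[5]=2
(1, 5): arr[1]=7 > arr[5]=2
(2, 3): arr[2]=11 > arr[3]=9
(2, 5): arr[2]=11 > arr[5]=2
(3, 5): arr[3]=9 > arr[5]=2
(4, 5): arr[4]=15 > arr[5]=2

Total inversions: 6

The array has 6 inversion(s): (0,5), (1,5), (2,3), (2,5), (3,5), (4,5). Each pair (i,j) satisfies i < j and arr[i] > arr[j].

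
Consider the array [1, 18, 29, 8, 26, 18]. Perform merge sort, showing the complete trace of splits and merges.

Merge sort trace:

Split: [1, 18, 29, 8, 26, 18] -> [1, 18, 29] and [8, 26, 18]
  Split: [1, 18, 29] -> [1] and [18, 29]
    Split: [18, 29] -> [18] and [29]
    Merge: [18] + [29] -> [18, 29]
  Merge: [1] + [18, 29] -> [1, 18, 29]
  Split: [8, 26, 18] -> [8] and [26, 18]
    Split: [26, 18] -> [26] and [18]
    Merge: [26] + [18] -> [18, 26]
  Merge: [8] + [18, 26] -> [8, 18, 26]
Merge: [1, 18, 29] + [8, 18, 26] -> [1, 8, 18, 18, 26, 29]

Final sorted array: [1, 8, 18, 18, 26, 29]

The merge sort proceeds by recursively splitting the array and merging sorted halves.
After all merges, the sorted array is [1, 8, 18, 18, 26, 29].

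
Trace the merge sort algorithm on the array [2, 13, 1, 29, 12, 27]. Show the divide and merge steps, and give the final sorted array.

Merge sort trace:

Split: [2, 13, 1, 29, 12, 27] -> [2, 13, 1] and [29, 12, 27]
  Split: [2, 13, 1] -> [2] and [13, 1]
    Split: [13, 1] -> [13] and [1]
    Merge: [13] + [1] -> [1, 13]
  Merge: [2] + [1, 13] -> [1, 2, 13]
  Split: [29, 12, 27] -> [29] and [12, 27]
    Split: [12, 27] -> [12] and [27]
    Merge: [12] + [27] -> [12, 27]
  Merge: [29] + [12, 27] -> [12, 27, 29]
Merge: [1, 2, 13] + [12, 27, 29] -> [1, 2, 12, 13, 27, 29]

Final sorted array: [1, 2, 12, 13, 27, 29]

The merge sort proceeds by recursively splitting the array and merging sorted halves.
After all merges, the sorted array is [1, 2, 12, 13, 27, 29].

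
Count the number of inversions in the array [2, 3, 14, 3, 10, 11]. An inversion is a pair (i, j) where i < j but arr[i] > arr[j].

Finding inversions in [2, 3, 14, 3, 10, 11]:

(2, 3): arr[2]=14 > arr[3]=3
(2, 4): arr[2]=14 > arr[4]=10
(2, 5): arr[2]=14 > arr[5]=11

Total inversions: 3

The array has 3 inversion(s): (2,3), (2,4), (2,5). Each pair (i,j) satisfies i < j and arr[i] > arr[j].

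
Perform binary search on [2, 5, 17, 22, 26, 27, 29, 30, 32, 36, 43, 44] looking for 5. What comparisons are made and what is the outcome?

Binary search for 5 in [2, 5, 17, 22, 26, 27, 29, 30, 32, 36, 43, 44]:

lo=0, hi=11, mid=5, arr[mid]=27 -> 27 > 5, search left half
lo=0, hi=4, mid=2, arr[mid]=17 -> 17 > 5, search left half
lo=0, hi=1, mid=0, arr[mid]=2 -> 2 < 5, search right half
lo=1, hi=1, mid=1, arr[mid]=5 -> Found target at index 1!

Binary search finds 5 at index 1 after 4 comparisons. The search repeatedly halves the search space by comparing with the middle element.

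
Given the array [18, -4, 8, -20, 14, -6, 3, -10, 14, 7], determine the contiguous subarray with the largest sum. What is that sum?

Using Kadane's algorithm on [18, -4, 8, -20, 14, -6, 3, -10, 14, 7]:

Scanning through the array:
Position 1 (value -4): max_ending_here = 14, max_so_far = 18
Position 2 (value 8): max_ending_here = 22, max_so_far = 22
Position 3 (value -20): max_ending_here = 2, max_so_far = 22
Position 4 (value 14): max_ending_here = 16, max_so_far = 22
Position 5 (value -6): max_ending_here = 10, max_so_far = 22
Position 6 (value 3): max_ending_here = 13, max_so_far = 22
Position 7 (value -10): max_ending_here = 3, max_so_far = 22
Position 8 (value 14): max_ending_here = 17, max_so_far = 22
Position 9 (value 7): max_ending_here = 24, max_so_far = 24

Maximum subarray: [18, -4, 8, -20, 14, -6, 3, -10, 14, 7]
Maximum sum: 24

The maximum subarray is [18, -4, 8, -20, 14, -6, 3, -10, 14, 7] with sum 24. This subarray runs from index 0 to index 9.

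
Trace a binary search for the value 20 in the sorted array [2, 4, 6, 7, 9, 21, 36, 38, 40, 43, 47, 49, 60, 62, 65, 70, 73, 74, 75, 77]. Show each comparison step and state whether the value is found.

Binary search for 20 in [2, 4, 6, 7, 9, 21, 36, 38, 40, 43, 47, 49, 60, 62, 65, 70, 73, 74, 75, 77]:

lo=0, hi=19, mid=9, arr[mid]=43 -> 43 > 20, search left half
lo=0, hi=8, mid=4, arr[mid]=9 -> 9 < 20, search right half
lo=5, hi=8, mid=6, arr[mid]=36 -> 36 > 20, search left half
lo=5, hi=5, mid=5, arr[mid]=21 -> 21 > 20, search left half
lo=5 > hi=4, target 20 not found

Binary search determines that 20 is not in the array after 4 comparisons. The search space was exhausted without finding the target.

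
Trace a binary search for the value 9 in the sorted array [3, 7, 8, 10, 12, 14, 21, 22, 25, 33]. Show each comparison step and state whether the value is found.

Binary search for 9 in [3, 7, 8, 10, 12, 14, 21, 22, 25, 33]:

lo=0, hi=9, mid=4, arr[mid]=12 -> 12 > 9, search left half
lo=0, hi=3, mid=1, arr[mid]=7 -> 7 < 9, search right half
lo=2, hi=3, mid=2, arr[mid]=8 -> 8 < 9, search right half
lo=3, hi=3, mid=3, arr[mid]=10 -> 10 > 9, search left half
lo=3 > hi=2, target 9 not found

Binary search determines that 9 is not in the array after 4 comparisons. The search space was exhausted without finding the target.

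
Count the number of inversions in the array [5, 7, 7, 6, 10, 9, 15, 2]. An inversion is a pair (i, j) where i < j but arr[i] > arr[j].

Finding inversions in [5, 7, 7, 6, 10, 9, 15, 2]:

(0, 7): arr[0]=5 > arr[7]=2
(1, 3): arr[1]=7 > arr[3]=6
(1, 7): arr[1]=7 > arr[7]=2
(2, 3): arr[2]=7 > arr[3]=6
(2, 7): arr[2]=7 > arr[7]=2
(3, 7): arr[3]=6 > arr[7]=2
(4, 5): arr[4]=10 > arr[5]=9
(4, 7): arr[4]=10 > arr[7]=2
(5, 7): arr[5]=9 > arr[7]=2
(6, 7): arr[6]=15 > arr[7]=2

Total inversions: 10

The array has 10 inversion(s): (0,7), (1,3), (1,7), (2,3), (2,7), (3,7), (4,5), (4,7), (5,7), (6,7). Each pair (i,j) satisfies i < j and arr[i] > arr[j].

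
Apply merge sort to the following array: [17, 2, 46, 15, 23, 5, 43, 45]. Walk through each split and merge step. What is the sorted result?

Merge sort trace:

Split: [17, 2, 46, 15, 23, 5, 43, 45] -> [17, 2, 46, 15] and [23, 5, 43, 45]
  Split: [17, 2, 46, 15] -> [17, 2] and [46, 15]
    Split: [17, 2] -> [17] and [2]
    Merge: [17] + [2] -> [2, 17]
    Split: [46, 15] -> [46] and [15]
    Merge: [46] + [15] -> [15, 46]
  Merge: [2, 17] + [15, 46] -> [2, 15, 17, 46]
  Split: [23, 5, 43, 45] -> [23, 5] and [43, 45]
    Split: [23, 5] -> [23] and [5]
    Merge: [23] + [5] -> [5, 23]
    Split: [43, 45] -> [43] and [45]
    Merge: [43] + [45] -> [43, 45]
  Merge: [5, 23] + [43, 45] -> [5, 23, 43, 45]
Merge: [2, 15, 17, 46] + [5, 23, 43, 45] -> [2, 5, 15, 17, 23, 43, 45, 46]

Final sorted array: [2, 5, 15, 17, 23, 43, 45, 46]

The merge sort proceeds by recursively splitting the array and merging sorted halves.
After all merges, the sorted array is [2, 5, 15, 17, 23, 43, 45, 46].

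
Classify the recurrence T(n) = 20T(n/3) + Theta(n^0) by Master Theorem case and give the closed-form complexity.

Master Theorem for T(n) = 20T(n/3) + O(n^0):

a = 20, b = 3, c = 0
log_b(a) = log_3(20) = 2.7268

Case 1: c = 0 < log_3(20) = 2.7268
T(n) = O(n^(log_3 20))

For T(n) = 20T(n/3) + O(n^0): log_3(20) = 2.7268. This is Case 1 of the Master Theorem (c < log_b(a), work dominated by leaves), giving O(n^(log_3 20)).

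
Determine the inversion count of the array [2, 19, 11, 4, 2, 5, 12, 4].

Finding inversions in [2, 19, 11, 4, 2, 5, 12, 4]:

(1, 2): arr[1]=19 > arr[2]=11
(1, 3): arr[1]=19 > arr[3]=4
(1, 4): arr[1]=19 > arr[4]=2
(1, 5): arr[1]=19 > arr[5]=5
(1, 6): arr[1]=19 > arr[6]=12
(1, 7): arr[1]=19 > arr[7]=4
(2, 3): arr[2]=11 > arr[3]=4
(2, 4): arr[2]=11 > arr[4]=2
(2, 5): arr[2]=11 > arr[5]=5
(2, 7): arr[2]=11 > arr[7]=4
(3, 4): arr[3]=4 > arr[4]=2
(5, 7): arr[5]=5 > arr[7]=4
(6, 7): arr[6]=12 > arr[7]=4

Total inversions: 13

The array has 13 inversion(s): (1,2), (1,3), (1,4), (1,5), (1,6), (1,7), (2,3), (2,4), (2,5), (2,7), (3,4), (5,7), (6,7). Each pair (i,j) satisfies i < j and arr[i] > arr[j].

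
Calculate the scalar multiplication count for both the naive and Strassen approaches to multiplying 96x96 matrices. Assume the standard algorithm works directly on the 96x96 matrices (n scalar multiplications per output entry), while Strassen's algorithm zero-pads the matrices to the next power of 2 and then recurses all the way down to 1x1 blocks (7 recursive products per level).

Matrix multiplication for 96x96 matrices:

Strassen's algorithm requires power-of-2 dimensions. Pad 96x96 to 128x128 (next power of 2).

Standard algorithm: 96^3 = 884736 multiplications
Strassen's algorithm: 7^(log2(128)) = 7^7 = 823543 multiplications
Savings: 884736 - 823543 = 61193 multiplications

Standard: 884736 multiplications (96^3). Strassen: 823543 multiplications (7^7, after padding to 128x128). Strassen reduces 8 recursive multiplications to 7 at each level.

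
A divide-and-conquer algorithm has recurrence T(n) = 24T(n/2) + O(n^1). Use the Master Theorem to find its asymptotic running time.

Master Theorem for T(n) = 24T(n/2) + O(n^1):

a = 24, b = 2, c = 1
log_b(a) = log_2(24) = 4.5850

Case 1: c = 1 < log_2(24) = 4.5850
T(n) = O(n^(log_2 24))

For T(n) = 24T(n/2) + O(n^1): log_2(24) = 4.5850. This is Case 1 of the Master Theorem (c < log_b(a), work dominated by leaves), giving O(n^(log_2 24)).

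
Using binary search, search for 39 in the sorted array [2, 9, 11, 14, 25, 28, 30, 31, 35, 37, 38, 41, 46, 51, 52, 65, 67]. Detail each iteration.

Binary search for 39 in [2, 9, 11, 14, 25, 28, 30, 31, 35, 37, 38, 41, 46, 51, 52, 65, 67]:

lo=0, hi=16, mid=8, arr[mid]=35 -> 35 < 39, search right half
lo=9, hi=16, mid=12, arr[mid]=46 -> 46 > 39, search left half
lo=9, hi=11, mid=10, arr[mid]=38 -> 38 < 39, search right half
lo=11, hi=11, mid=11, arr[mid]=41 -> 41 > 39, search left half
lo=11 > hi=10, target 39 not found

Binary search determines that 39 is not in the array after 4 comparisons. The search space was exhausted without finding the target.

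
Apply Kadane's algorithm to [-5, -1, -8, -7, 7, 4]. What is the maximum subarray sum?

Using Kadane's algorithm on [-5, -1, -8, -7, 7, 4]:

Scanning through the array:
Position 1 (value -1): max_ending_here = -1, max_so_far = -1
Position 2 (value -8): max_ending_here = -8, max_so_far = -1
Position 3 (value -7): max_ending_here = -7, max_so_far = -1
Position 4 (value 7): max_ending_here = 7, max_so_far = 7
Position 5 (value 4): max_ending_here = 11, max_so_far = 11

Maximum subarray: [7, 4]
Maximum sum: 11

The maximum subarray is [7, 4] with sum 11. This subarray runs from index 4 to index 5.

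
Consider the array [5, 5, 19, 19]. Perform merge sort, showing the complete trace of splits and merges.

Merge sort trace:

Split: [5, 5, 19, 19] -> [5, 5] and [19, 19]
  Split: [5, 5] -> [5] and [5]
  Merge: [5] + [5] -> [5, 5]
  Split: [19, 19] -> [19] and [19]
  Merge: [19] + [19] -> [19, 19]
Merge: [5, 5] + [19, 19] -> [5, 5, 19, 19]

Final sorted array: [5, 5, 19, 19]

The merge sort proceeds by recursively splitting the array and merging sorted halves.
After all merges, the sorted array is [5, 5, 19, 19].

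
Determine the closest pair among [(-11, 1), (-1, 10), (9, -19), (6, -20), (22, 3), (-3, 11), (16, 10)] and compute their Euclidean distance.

Computing all pairwise distances among 7 points:

d((-11, 1), (-1, 10)) = 13.4536
d((-11, 1), (9, -19)) = 28.2843
d((-11, 1), (6, -20)) = 27.0185
d((-11, 1), (22, 3)) = 33.0606
d((-11, 1), (-3, 11)) = 12.8062
d((-11, 1), (16, 10)) = 28.4605
d((-1, 10), (9, -19)) = 30.6757
d((-1, 10), (6, -20)) = 30.8058
d((-1, 10), (22, 3)) = 24.0416
d((-1, 10), (-3, 11)) = 2.2361 <-- minimum
d((-1, 10), (16, 10)) = 17.0
d((9, -19), (6, -20)) = 3.1623
d((9, -19), (22, 3)) = 25.5539
d((9, -19), (-3, 11)) = 32.311
d((9, -19), (16, 10)) = 29.8329
d((6, -20), (22, 3)) = 28.0179
d((6, -20), (-3, 11)) = 32.28
d((6, -20), (16, 10)) = 31.6228
d((22, 3), (-3, 11)) = 26.2488
d((22, 3), (16, 10)) = 9.2195
d((-3, 11), (16, 10)) = 19.0263

Closest pair: (-1, 10) and (-3, 11) with distance 2.2361

The closest pair is (-1, 10) and (-3, 11) with Euclidean distance 2.2361. For 7 points, brute-force pairwise comparison is shown above. For large n, the divide-and-conquer algorithm (sort by x, recurse on halves, check the dividing strip) achieves O(n log n).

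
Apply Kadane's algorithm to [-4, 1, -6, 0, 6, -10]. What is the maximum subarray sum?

Using Kadane's algorithm on [-4, 1, -6, 0, 6, -10]:

Scanning through the array:
Position 1 (value 1): max_ending_here = 1, max_so_far = 1
Position 2 (value -6): max_ending_here = -5, max_so_far = 1
Position 3 (value 0): max_ending_here = 0, max_so_far = 1
Position 4 (value 6): max_ending_here = 6, max_so_far = 6
Position 5 (value -10): max_ending_here = -4, max_so_far = 6

Maximum subarray: [0, 6]
Maximum sum: 6

The maximum subarray is [0, 6] with sum 6. This subarray runs from index 3 to index 4.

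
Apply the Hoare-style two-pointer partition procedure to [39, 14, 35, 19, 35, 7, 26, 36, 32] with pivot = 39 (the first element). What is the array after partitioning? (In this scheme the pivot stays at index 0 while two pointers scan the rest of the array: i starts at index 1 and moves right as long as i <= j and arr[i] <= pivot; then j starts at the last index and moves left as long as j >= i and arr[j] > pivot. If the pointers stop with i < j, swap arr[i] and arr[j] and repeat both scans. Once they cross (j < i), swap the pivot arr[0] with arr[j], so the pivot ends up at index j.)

Hoare-style two-pointer partition with pivot = 39:

Initial array: [39, 14, 35, 19, 35, 7, 26, 36, 32]

Pointers start at i = 1, j = 8.
i ends at 9, j ends at 8: the pointers have crossed (j < i), so scanning stops.

Swap pivot arr[0] with arr[8] to place pivot at position 8: [32, 14, 35, 19, 35, 7, 26, 36, 39]
Pivot position: 8

After partitioning with pivot 39, the array becomes [32, 14, 35, 19, 35, 7, 26, 36, 39]. The pivot is placed at index 8. All elements to the left of the pivot are <= 39, and all elements to the right are > 39.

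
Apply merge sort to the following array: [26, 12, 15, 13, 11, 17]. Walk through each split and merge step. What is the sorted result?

Merge sort trace:

Split: [26, 12, 15, 13, 11, 17] -> [26, 12, 15] and [13, 11, 17]
  Split: [26, 12, 15] -> [26] and [12, 15]
    Split: [12, 15] -> [12] and [15]
    Merge: [12] + [15] -> [12, 15]
  Merge: [26] + [12, 15] -> [12, 15, 26]
  Split: [13, 11, 17] -> [13] and [11, 17]
    Split: [11, 17] -> [11] and [17]
    Merge: [11] + [17] -> [11, 17]
  Merge: [13] + [11, 17] -> [11, 13, 17]
Merge: [12, 15, 26] + [11, 13, 17] -> [11, 12, 13, 15, 17, 26]

Final sorted array: [11, 12, 13, 15, 17, 26]

The merge sort proceeds by recursively splitting the array and merging sorted halves.
After all merges, the sorted array is [11, 12, 13, 15, 17, 26].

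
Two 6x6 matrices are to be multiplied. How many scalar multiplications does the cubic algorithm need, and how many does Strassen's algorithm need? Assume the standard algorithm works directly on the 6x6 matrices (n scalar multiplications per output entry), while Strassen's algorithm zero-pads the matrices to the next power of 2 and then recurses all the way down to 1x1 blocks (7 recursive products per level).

Matrix multiplication for 6x6 matrices:

Strassen's algorithm requires power-of-2 dimensions. Pad 6x6 to 8x8 (next power of 2).

Standard algorithm: 6^3 = 216 multiplications
Strassen's algorithm: 7^(log2(8)) = 7^3 = 343 multiplications
Difference: 216 - 343 = -127 (Strassen uses MORE here due to padding overhead — for small or just-over-power-of-2 n, padding can outweigh the per-level savings)

Standard: 216 multiplications (6^3). Strassen: 343 multiplications (7^3, after padding to 8x8). Strassen reduces 8 recursive multiplications to 7 at each level.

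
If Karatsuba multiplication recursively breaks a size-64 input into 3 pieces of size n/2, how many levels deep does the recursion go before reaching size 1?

For divide and conquer with division factor 2:

Problem sizes at each level:
Level 0: 64
Level 1: 32
Level 2: 16
Level 3: 8
Level 4: 4
Level 5: 2
Level 6: 1

The root is level 0 and the size-1 base case is level 6 (the tree spans levels 0 through 6, i.e. 7 levels counting the root), so the depth is the number of divisions: log_2(64) = 6

The recursion tree depth is log_2(64) = 6. At each level, the problem size is divided by 2, so it takes 6 divisions to reduce to a base case of size 1. The algorithm makes 3 recursive calls at each level.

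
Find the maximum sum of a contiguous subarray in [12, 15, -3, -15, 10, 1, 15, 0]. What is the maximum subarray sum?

Using Kadane's algorithm on [12, 15, -3, -15, 10, 1, 15, 0]:

Scanning through the array:
Position 1 (value 15): max_ending_here = 27, max_so_far = 27
Position 2 (value -3): max_ending_here = 24, max_so_far = 27
Position 3 (value -15): max_ending_here = 9, max_so_far = 27
Position 4 (value 10): max_ending_here = 19, max_so_far = 27
Position 5 (value 1): max_ending_here = 20, max_so_far = 27
Position 6 (value 15): max_ending_here = 35, max_so_far = 35
Position 7 (value 0): max_ending_here = 35, max_so_far = 35

Maximum subarray: [12, 15, -3, -15, 10, 1, 15]
Maximum sum: 35

The maximum subarray is [12, 15, -3, -15, 10, 1, 15] with sum 35. This subarray runs from index 0 to index 6.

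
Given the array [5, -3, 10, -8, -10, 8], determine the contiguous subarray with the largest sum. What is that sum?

Using Kadane's algorithm on [5, -3, 10, -8, -10, 8]:

Scanning through the array:
Position 1 (value -3): max_ending_here = 2, max_so_far = 5
Position 2 (value 10): max_ending_here = 12, max_so_far = 12
Position 3 (value -8): max_ending_here = 4, max_so_far = 12
Position 4 (value -10): max_ending_here = -6, max_so_far = 12
Position 5 (value 8): max_ending_here = 8, max_so_far = 12

Maximum subarray: [5, -3, 10]
Maximum sum: 12

The maximum subarray is [5, -3, 10] with sum 12. This subarray runs from index 0 to index 2.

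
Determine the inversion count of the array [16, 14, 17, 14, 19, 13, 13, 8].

Finding inversions in [16, 14, 17, 14, 19, 13, 13, 8]:

(0, 1): arr[0]=16 > arr[1]=14
(0, 3): arr[0]=16 > arr[3]=14
(0, 5): arr[0]=16 > arr[5]=13
(0, 6): arr[0]=16 > arr[6]=13
(0, 7): arr[0]=16 > arr[7]=8
(1, 5): arr[1]=14 > arr[5]=13
(1, 6): arr[1]=14 > arr[6]=13
(1, 7): arr[1]=14 > arr[7]=8
(2, 3): arr[2]=17 > arr[3]=14
(2, 5): arr[2]=17 > arr[5]=13
(2, 6): arr[2]=17 > arr[6]=13
(2, 7): arr[2]=17 > arr[7]=8
(3, 5): arr[3]=14 > arr[5]=13
(3, 6): arr[3]=14 > arr[6]=13
(3, 7): arr[3]=14 > arr[7]=8
(4, 5): arr[4]=19 > arr[5]=13
(4, 6): arr[4]=19 > arr[6]=13
(4, 7): arr[4]=19 > arr[7]=8
(5, 7): arr[5]=13 > arr[7]=8
(6, 7): arr[6]=13 > arr[7]=8

Total inversions: 20

The array has 20 inversion(s): (0,1), (0,3), (0,5), (0,6), (0,7), (1,5), (1,6), (1,7), (2,3), (2,5), (2,6), (2,7), (3,5), (3,6), (3,7), (4,5), (4,6), (4,7), (5,7), (6,7). Each pair (i,j) satisfies i < j and arr[i] > arr[j].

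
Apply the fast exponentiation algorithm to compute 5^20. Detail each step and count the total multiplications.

Computing 5^20 by squaring (build up from 5^1; each line after the first costs one multiplication):

5^1 = 5
5^2 = (5^1)^2 = 5^2 = 25
5^4 = (5^2)^2 = 25^2 = 625
5^5 = 5 * 5^4 = 5 * 625 = 3125
5^10 = (5^5)^2 = 3125^2 = 9765625
5^20 = (5^10)^2 = 9765625^2 = 95367431640625

Result: 95367431640625
Multiplications needed: 5 (5 lines after 5^1)

5^20 = 95367431640625. Using exponentiation by squaring, this requires 5 multiplications. The key idea: if the exponent is even, square the half-power; if odd, multiply by the base once.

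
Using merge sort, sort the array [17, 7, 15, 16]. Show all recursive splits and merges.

Merge sort trace:

Split: [17, 7, 15, 16] -> [17, 7] and [15, 16]
  Split: [17, 7] -> [17] and [7]
  Merge: [17] + [7] -> [7, 17]
  Split: [15, 16] -> [15] and [16]
  Merge: [15] + [16] -> [15, 16]
Merge: [7, 17] + [15, 16] -> [7, 15, 16, 17]

Final sorted array: [7, 15, 16, 17]

The merge sort proceeds by recursively splitting the array and merging sorted halves.
After all merges, the sorted array is [7, 15, 16, 17].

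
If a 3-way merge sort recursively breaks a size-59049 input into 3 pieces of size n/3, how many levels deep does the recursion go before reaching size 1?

For divide and conquer with division factor 3:

Problem sizes at each level:
Level 0: 59049
Level 1: 19683
Level 2: 6561
Level 3: 2187
Level 4: 729
Level 5: 243
Level 6: 81
Level 7: 27
Level 8: 9
Level 9: 3
Level 10: 1

The root is level 0 and the size-1 base case is level 10 (the tree spans levels 0 through 10, i.e. 11 levels counting the root), so the depth is the number of divisions: log_3(59049) = 10

The recursion tree depth is log_3(59049) = 10. At each level, the problem size is divided by 3, so it takes 10 divisions to reduce to a base case of size 1. The algorithm makes 3 recursive calls at each level.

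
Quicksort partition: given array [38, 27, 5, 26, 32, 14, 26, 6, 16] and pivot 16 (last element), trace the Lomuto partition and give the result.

Lomuto partition with pivot = 16:

Initial array: [38, 27, 5, 26, 32, 14, 26, 6, 16]

arr[0]=38 > 16: no swap
arr[1]=27 > 16: no swap
arr[2]=5 <= 16: swap with position 0, array becomes [5, 27, 38, 26, 32, 14, 26, 6, 16]
arr[3]=26 > 16: no swap
arr[4]=32 > 16: no swap
arr[5]=14 <= 16: swap with position 1, array becomes [5, 14, 38, 26, 32, 27, 26, 6, 16]
arr[6]=26 > 16: no swap
arr[7]=6 <= 16: swap with position 2, array becomes [5, 14, 6, 26, 32, 27, 26, 38, 16]

Place pivot at position 3: [5, 14, 6, 16, 32, 27, 26, 38, 26]
Pivot position: 3

After partitioning with pivot 16, the array becomes [5, 14, 6, 16, 32, 27, 26, 38, 26]. The pivot is placed at index 3. All elements to the left of the pivot are <= 16, and all elements to the right are > 16.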